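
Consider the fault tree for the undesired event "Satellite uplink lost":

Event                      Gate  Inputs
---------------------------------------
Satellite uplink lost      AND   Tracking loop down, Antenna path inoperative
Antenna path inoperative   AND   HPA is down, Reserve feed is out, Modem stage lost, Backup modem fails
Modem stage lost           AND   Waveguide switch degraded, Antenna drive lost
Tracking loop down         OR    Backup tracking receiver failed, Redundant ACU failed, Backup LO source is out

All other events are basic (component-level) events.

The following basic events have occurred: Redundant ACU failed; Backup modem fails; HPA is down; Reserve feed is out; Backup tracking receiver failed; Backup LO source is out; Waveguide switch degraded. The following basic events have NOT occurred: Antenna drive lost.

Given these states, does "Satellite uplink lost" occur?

Tracking loop down [OR]: Backup tracking receiver failed=occurs, Redundant ACU failed=occurs, Backup LO source is out=occurs → at least one input occurs → occurs.
Modem stage lost [AND]: Waveguide switch degraded=occurs, Antenna drive lost=not → not all inputs occur → does not occur.
Antenna path inoperative [AND]: HPA is down=occurs, Reserve feed is out=occurs, Modem stage lost=not, Backup modem fails=occurs → not all inputs occur → does not occur.
Satellite uplink lost [AND]: Tracking loop down=occurs, Antenna path inoperative=not → not all inputs occur → does not occur.

No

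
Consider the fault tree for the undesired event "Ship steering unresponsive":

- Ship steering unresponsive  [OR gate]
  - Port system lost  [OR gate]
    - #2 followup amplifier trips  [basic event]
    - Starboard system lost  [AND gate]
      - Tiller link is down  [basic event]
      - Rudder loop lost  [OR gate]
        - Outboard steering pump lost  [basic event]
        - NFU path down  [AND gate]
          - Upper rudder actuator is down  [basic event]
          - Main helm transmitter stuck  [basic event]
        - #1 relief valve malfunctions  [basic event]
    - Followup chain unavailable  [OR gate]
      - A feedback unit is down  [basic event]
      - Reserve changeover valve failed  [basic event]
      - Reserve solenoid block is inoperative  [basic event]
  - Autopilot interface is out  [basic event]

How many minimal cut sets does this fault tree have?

NFU path down [AND]: one cut set from each child combined → 1 × 1 = 1 cut set(s).
Rudder loop lost [OR]: union of children's cut sets → 3 cut set(s).
Starboard system lost [AND]: one cut set from each child combined → 1 × 3 = 3 cut set(s).
Followup chain unavailable [OR]: union of children's cut sets → 3 cut set(s).
Port system lost [OR]: union of children's cut sets → 7 cut set(s).
Ship steering unresponsive [OR]: union of children's cut sets → 8 cut set(s).
Minimal cut sets: {#2 followup amplifier trips}; {Outboard steering pump lost, Tiller link is down}; {Main helm transmitter stuck, Tiller link is down, Upper rudder actuator is down}; {#1 relief valve malfunctions, Tiller link is down}; {A feedback unit is down}; {Reserve changeover valve failed}; {Reserve solenoid block is inoperative}; {Autopilot interface is out}.

8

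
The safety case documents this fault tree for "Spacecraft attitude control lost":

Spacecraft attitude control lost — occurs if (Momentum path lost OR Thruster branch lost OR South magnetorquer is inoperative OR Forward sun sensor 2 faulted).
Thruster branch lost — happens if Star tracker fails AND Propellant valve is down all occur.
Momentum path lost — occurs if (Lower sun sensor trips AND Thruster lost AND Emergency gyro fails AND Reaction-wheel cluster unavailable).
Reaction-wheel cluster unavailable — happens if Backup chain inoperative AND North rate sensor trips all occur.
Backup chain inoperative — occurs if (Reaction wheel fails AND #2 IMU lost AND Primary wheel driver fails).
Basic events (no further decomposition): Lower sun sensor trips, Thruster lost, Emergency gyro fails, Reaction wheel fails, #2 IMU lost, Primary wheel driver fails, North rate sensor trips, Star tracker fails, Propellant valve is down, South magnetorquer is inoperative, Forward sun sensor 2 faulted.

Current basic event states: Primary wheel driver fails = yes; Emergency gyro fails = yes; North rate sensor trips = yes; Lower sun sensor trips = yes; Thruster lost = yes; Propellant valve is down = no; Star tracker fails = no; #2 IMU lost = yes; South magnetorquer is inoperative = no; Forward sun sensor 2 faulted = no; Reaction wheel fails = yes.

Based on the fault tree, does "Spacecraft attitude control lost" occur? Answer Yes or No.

Backup chain inoperative [AND]: Reaction wheel fails=occurs, #2 IMU lost=occurs, Primary wheel driver fails=occurs → all inputs occur → occurs.
Reaction-wheel cluster unavailable [AND]: Backup chain inoperative=occurs, North rate sensor trips=occurs → all inputs occur → occurs.
Momentum path lost [AND]: Lower sun sensor trips=occurs, Thruster lost=occurs, Emergency gyro fails=occurs, Reaction-wheel cluster unavailable=occurs → all inputs occur → occurs.
Thruster branch lost [AND]: Star tracker fails=not, Propellant valve is down=not → not all inputs occur → does not occur.
Spacecraft attitude control lost [OR]: Momentum path lost=occurs, Thruster branch lost=not, South magnetorquer is inoperative=not, Forward sun sensor 2 faulted=not → at least one input occurs → occurs.

Yes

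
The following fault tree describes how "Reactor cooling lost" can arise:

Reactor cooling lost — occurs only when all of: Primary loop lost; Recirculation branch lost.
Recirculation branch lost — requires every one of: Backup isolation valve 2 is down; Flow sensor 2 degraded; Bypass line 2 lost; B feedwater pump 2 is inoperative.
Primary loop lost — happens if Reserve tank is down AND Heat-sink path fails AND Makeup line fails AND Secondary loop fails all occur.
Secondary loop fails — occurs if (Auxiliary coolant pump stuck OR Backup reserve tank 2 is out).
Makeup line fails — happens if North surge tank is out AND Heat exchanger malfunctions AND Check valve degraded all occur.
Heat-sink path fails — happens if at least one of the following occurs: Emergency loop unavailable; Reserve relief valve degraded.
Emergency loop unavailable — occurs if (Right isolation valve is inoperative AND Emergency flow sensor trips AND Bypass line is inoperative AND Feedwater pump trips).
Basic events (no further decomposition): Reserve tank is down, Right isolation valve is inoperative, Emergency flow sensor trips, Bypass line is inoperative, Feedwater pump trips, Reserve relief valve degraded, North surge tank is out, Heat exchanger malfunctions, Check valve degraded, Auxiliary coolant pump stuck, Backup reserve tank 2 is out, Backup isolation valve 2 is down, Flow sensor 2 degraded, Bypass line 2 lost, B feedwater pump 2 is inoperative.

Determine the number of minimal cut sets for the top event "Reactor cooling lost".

Emergency loop unavailable [AND]: one cut set from each child combined → 1 × 1 × 1 × 1 = 1 cut set(s).
Heat-sink path fails [OR]: union of children's cut sets → 2 cut set(s).
Makeup line fails [AND]: one cut set from each child combined → 1 × 1 × 1 = 1 cut set(s).
Secondary loop fails [OR]: union of children's cut sets → 2 cut set(s).
Primary loop lost [AND]: one cut set from each child combined → 1 × 2 × 1 × 2 = 4 cut set(s).
Recirculation branch lost [AND]: one cut set from each child combined → 1 × 1 × 1 × 1 = 1 cut set(s).
Reactor cooling lost [AND]: one cut set from each child combined → 4 × 1 = 4 cut set(s).
Minimal cut sets: {Auxiliary coolant pump stuck, B feedwater pump 2 is inoperative, Backup isolation valve 2 is down, Bypass line 2 lost, Bypass line is inoperative, Check valve degraded, Emergency flow sensor trips, Feedwater pump trips, Flow sensor 2 degraded, Heat exchanger malfunctions, North surge tank is out, Reserve tank is down, Right isolation valve is inoperative}; {B feedwater pump 2 is inoperative, Backup isolation valve 2 is down, Backup reserve tank 2 is out, Bypass line 2 lost, Bypass line is inoperative, Check valve degraded, Emergency flow sensor trips, Feedwater pump trips, Flow sensor 2 degraded, Heat exchanger malfunctions, North surge tank is out, Reserve tank is down, Right isolation valve is inoperative}; {Auxiliary coolant pump stuck, B feedwater pump 2 is inoperative, Backup isolation valve 2 is down, Bypass line 2 lost, Check valve degraded, Flow sensor 2 degraded, Heat exchanger malfunctions, North surge tank is out, Reserve relief valve degraded, Reserve tank is down}; {B feedwater pump 2 is inoperative, Backup isolation valve 2 is down, Backup reserve tank 2 is out, Bypass line 2 lost, Check valve degraded, Flow sensor 2 degraded, Heat exchanger malfunctions, North surge tank is out, Reserve relief valve degraded, Reserve tank is down}.

4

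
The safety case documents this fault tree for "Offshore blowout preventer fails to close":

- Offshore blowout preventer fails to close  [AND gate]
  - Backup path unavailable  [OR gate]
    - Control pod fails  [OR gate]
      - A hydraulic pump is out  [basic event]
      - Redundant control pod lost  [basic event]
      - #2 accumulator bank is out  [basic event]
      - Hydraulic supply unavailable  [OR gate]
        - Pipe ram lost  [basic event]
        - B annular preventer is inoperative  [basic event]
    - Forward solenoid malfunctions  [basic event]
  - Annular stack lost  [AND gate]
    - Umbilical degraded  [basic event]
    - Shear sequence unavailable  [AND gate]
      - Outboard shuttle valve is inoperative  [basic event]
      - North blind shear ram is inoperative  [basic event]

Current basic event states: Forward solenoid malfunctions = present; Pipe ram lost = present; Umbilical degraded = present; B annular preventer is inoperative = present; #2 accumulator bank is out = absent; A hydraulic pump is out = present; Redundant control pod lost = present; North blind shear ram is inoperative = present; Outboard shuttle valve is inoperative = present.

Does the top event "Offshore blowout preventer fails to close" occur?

Yes

Hydraulic supply unavailable [OR]: Pipe ram lost=occurs, B annular preventer is inoperative=occurs → at least one input occurs → occurs.
Control pod fails [OR]: A hydraulic pump is out=occurs, Redundant control pod lost=occurs, #2 accumulator bank is out=not, Hydraulic supply unavailable=occurs → at least one input occurs → occurs.
Backup path unavailable [OR]: Control pod fails=occurs, Forward solenoid malfunctions=occurs → at least one input occurs → occurs.
Shear sequence unavailable [AND]: Outboard shuttle valve is inoperative=occurs, North blind shear ram is inoperative=occurs → all inputs occur → occurs.
Annular stack lost [AND]: Umbilical degraded=occurs, Shear sequence unavailable=occurs → all inputs occur → occurs.
Offshore blowout preventer fails to close [AND]: Backup path unavailable=occurs, Annular stack lost=occurs → all inputs occur → occurs.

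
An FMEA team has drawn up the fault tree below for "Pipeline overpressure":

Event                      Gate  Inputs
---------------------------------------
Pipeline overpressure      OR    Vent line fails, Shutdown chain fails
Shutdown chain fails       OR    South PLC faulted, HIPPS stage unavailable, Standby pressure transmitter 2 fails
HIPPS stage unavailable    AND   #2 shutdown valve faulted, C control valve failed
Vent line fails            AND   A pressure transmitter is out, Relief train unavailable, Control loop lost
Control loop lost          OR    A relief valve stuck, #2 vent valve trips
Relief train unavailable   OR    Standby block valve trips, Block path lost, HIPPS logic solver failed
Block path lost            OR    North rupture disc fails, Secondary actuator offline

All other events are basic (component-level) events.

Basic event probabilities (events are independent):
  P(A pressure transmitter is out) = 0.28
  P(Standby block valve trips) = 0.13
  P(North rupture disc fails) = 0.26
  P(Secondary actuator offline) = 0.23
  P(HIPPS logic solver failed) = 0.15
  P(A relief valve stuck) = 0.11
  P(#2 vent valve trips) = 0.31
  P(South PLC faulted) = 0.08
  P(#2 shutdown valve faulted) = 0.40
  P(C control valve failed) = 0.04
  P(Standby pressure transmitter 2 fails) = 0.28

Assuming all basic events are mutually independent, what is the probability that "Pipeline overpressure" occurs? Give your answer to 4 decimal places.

0.3890

P(Block path lost) [OR] = 1 − (1−0.26) × (1−0.23) = 0.430200
P(Relief train unavailable) [OR] = 1 − (1−0.13) × (1−0.430200) × (1−0.15) = 0.578633
P(Control loop lost) [OR] = 1 − (1−0.11) × (1−0.31) = 0.385900
P(Vent line fails) [AND] = 0.28 × 0.578633 × 0.385900 = 0.062522
P(HIPPS stage unavailable) [AND] = 0.40 × 0.04 = 0.016000
P(Shutdown chain fails) [OR] = 1 − (1−0.08) × (1−0.016000) × (1−0.28) = 0.348198
P(Pipeline overpressure) [OR] = 1 − (1−0.062522) × (1−0.348198) = 0.388950
Rounded to 4 decimal places: P(Pipeline overpressure) ≈ 0.3890.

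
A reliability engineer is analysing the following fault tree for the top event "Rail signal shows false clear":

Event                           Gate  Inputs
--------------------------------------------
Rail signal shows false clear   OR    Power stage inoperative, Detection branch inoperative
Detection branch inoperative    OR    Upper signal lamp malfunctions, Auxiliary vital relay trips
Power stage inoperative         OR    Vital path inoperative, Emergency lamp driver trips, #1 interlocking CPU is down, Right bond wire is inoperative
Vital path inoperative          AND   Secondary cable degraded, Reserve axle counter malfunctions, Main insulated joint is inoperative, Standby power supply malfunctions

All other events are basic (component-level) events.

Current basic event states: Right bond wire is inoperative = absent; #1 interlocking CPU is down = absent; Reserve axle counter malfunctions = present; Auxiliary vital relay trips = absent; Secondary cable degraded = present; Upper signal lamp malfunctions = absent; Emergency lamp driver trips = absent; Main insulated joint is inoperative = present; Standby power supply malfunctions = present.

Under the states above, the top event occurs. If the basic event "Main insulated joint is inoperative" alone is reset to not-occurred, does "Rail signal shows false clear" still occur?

Counterfactual: set "Main insulated joint is inoperative" to not occurred.
Vital path inoperative [AND]: Secondary cable degraded=occurs, Reserve axle counter malfunctions=occurs, Main insulated joint is inoperative=not, Standby power supply malfunctions=occurs → not all inputs occur → does not occur.
Power stage inoperative [OR]: Vital path inoperative=not, Emergency lamp driver trips=not, #1 interlocking CPU is down=not, Right bond wire is inoperative=not → no input occurs → does not occur.
Detection branch inoperative [OR]: Upper signal lamp malfunctions=not, Auxiliary vital relay trips=not → no input occurs → does not occur.
Rail signal shows false clear [OR]: Power stage inoperative=not, Detection branch inoperative=not → no input occurs → does not occur.

No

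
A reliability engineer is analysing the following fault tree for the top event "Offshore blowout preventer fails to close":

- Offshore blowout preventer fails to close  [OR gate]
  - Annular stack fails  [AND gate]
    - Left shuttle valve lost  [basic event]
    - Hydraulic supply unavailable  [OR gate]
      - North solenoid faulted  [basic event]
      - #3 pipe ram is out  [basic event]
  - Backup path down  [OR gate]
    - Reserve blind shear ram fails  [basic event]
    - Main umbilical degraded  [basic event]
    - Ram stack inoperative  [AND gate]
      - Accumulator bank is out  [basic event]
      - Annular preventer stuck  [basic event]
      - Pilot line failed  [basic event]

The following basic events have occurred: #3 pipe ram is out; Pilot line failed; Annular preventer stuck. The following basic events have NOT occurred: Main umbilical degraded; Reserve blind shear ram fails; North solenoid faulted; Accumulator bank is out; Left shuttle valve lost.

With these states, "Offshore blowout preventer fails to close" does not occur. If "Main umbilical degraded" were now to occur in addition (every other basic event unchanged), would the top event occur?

Yes

Counterfactual: set "Main umbilical degraded" to occurred.
Hydraulic supply unavailable [OR]: North solenoid faulted=not, #3 pipe ram is out=occurs → at least one input occurs → occurs.
Annular stack fails [AND]: Left shuttle valve lost=not, Hydraulic supply unavailable=occurs → not all inputs occur → does not occur.
Ram stack inoperative [AND]: Accumulator bank is out=not, Annular preventer stuck=occurs, Pilot line failed=occurs → not all inputs occur → does not occur.
Backup path down [OR]: Reserve blind shear ram fails=not, Main umbilical degraded=occurs, Ram stack inoperative=not → at least one input occurs → occurs.
Offshore blowout preventer fails to close [OR]: Annular stack fails=not, Backup path down=occurs → at least one input occurs → occurs.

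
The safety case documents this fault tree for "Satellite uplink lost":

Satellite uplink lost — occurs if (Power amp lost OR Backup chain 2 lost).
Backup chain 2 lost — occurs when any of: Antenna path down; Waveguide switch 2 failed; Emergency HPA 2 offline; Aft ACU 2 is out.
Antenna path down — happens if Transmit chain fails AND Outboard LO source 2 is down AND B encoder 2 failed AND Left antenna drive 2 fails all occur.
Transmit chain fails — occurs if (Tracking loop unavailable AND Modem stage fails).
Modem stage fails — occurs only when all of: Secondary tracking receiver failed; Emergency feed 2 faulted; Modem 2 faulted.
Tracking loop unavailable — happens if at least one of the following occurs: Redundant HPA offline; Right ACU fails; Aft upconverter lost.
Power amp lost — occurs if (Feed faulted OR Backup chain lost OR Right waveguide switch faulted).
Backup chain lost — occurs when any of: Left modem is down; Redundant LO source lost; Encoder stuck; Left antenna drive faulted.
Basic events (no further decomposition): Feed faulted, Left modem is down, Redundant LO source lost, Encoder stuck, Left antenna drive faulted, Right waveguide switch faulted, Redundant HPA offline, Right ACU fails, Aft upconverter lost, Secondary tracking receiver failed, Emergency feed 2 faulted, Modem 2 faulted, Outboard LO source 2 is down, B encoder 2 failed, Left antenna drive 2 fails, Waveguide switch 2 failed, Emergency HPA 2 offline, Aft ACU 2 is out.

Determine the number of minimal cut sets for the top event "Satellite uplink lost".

Backup chain lost [OR]: union of children's cut sets → 4 cut set(s).
Power amp lost [OR]: union of children's cut sets → 6 cut set(s).
Tracking loop unavailable [OR]: union of children's cut sets → 3 cut set(s).
Modem stage fails [AND]: one cut set from each child combined → 1 × 1 × 1 = 1 cut set(s).
Transmit chain fails [AND]: one cut set from each child combined → 3 × 1 = 3 cut set(s).
Antenna path down [AND]: one cut set from each child combined → 3 × 1 × 1 × 1 = 3 cut set(s).
Backup chain 2 lost [OR]: union of children's cut sets → 6 cut set(s).
Satellite uplink lost [OR]: union of children's cut sets → 12 cut set(s).

12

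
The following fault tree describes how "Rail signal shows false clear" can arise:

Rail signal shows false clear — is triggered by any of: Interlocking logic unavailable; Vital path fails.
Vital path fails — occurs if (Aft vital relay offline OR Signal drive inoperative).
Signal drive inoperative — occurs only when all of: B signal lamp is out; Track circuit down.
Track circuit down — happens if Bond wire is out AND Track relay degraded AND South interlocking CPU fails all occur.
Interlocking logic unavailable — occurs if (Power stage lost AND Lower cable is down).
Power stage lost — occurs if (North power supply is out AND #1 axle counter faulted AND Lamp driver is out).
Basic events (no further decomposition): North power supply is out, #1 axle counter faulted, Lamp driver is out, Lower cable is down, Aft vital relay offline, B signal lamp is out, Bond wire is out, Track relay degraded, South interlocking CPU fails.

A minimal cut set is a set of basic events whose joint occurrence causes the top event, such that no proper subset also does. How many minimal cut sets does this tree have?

3

Power stage lost [AND]: one cut set from each child combined → 1 × 1 × 1 = 1 cut set(s).
Interlocking logic unavailable [AND]: one cut set from each child combined → 1 × 1 = 1 cut set(s).
Track circuit down [AND]: one cut set from each child combined → 1 × 1 × 1 = 1 cut set(s).
Signal drive inoperative [AND]: one cut set from each child combined → 1 × 1 = 1 cut set(s).
Vital path fails [OR]: union of children's cut sets → 2 cut set(s).
Rail signal shows false clear [OR]: union of children's cut sets → 3 cut set(s).
Minimal cut sets: {#1 axle counter faulted, Lamp driver is out, Lower cable is down, North power supply is out}; {Aft vital relay offline}; {B signal lamp is out, Bond wire is out, South interlocking CPU fails, Track relay degraded}.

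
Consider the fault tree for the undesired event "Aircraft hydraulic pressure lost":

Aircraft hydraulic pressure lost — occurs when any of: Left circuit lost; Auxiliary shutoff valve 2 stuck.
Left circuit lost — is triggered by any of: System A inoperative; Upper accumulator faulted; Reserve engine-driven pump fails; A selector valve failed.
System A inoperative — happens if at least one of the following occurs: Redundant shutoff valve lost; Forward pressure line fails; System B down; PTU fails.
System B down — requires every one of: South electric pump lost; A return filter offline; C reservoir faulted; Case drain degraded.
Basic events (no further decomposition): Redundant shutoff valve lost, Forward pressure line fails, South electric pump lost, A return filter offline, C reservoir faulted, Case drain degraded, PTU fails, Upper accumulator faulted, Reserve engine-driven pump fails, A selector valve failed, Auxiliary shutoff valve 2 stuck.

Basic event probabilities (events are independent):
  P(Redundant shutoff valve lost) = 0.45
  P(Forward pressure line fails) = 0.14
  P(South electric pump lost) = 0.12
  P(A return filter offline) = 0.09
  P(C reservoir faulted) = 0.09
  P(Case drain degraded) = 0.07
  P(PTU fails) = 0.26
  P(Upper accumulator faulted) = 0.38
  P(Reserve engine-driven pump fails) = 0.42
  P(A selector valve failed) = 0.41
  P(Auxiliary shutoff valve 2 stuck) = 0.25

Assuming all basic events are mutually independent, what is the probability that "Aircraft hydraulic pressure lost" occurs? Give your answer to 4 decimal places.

P(System B down) [AND] = 0.12 × 0.09 × 0.09 × 0.07 = 0.000068
P(System A inoperative) [OR] = 1 − (1−0.45) × (1−0.14) × (1−0.000068) × (1−0.26) = 0.650004
P(Left circuit lost) [OR] = 1 − (1−0.650004) × (1−0.38) × (1−0.42) × (1−0.41) = 0.925743
P(Aircraft hydraulic pressure lost) [OR] = 1 − (1−0.925743) × (1−0.25) = 0.944307
Rounded to 4 decimal places: P(Aircraft hydraulic pressure lost) ≈ 0.9443.

0.9443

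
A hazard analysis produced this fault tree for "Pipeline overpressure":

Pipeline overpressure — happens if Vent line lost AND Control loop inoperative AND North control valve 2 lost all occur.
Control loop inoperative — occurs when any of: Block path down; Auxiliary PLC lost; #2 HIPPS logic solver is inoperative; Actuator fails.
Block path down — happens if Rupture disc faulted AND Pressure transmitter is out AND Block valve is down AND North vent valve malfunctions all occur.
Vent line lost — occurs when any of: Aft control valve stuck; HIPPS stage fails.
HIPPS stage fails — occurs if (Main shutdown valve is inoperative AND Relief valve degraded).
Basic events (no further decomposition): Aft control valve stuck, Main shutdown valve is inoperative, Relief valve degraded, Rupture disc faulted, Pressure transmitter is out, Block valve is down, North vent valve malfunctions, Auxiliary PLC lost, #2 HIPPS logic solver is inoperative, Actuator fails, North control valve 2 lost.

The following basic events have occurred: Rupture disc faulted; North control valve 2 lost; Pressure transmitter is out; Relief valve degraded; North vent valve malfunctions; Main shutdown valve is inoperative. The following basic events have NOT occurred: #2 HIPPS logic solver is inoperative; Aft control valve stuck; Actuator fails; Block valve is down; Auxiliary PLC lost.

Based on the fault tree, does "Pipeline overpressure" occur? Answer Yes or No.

HIPPS stage fails [AND]: Main shutdown valve is inoperative=occurs, Relief valve degraded=occurs → all inputs occur → occurs.
Vent line lost [OR]: Aft control valve stuck=not, HIPPS stage fails=occurs → at least one input occurs → occurs.
Block path down [AND]: Rupture disc faulted=occurs, Pressure transmitter is out=occurs, Block valve is down=not, North vent valve malfunctions=occurs → not all inputs occur → does not occur.
Control loop inoperative [OR]: Block path down=not, Auxiliary PLC lost=not, #2 HIPPS logic solver is inoperative=not, Actuator fails=not → no input occurs → does not occur.
Pipeline overpressure [AND]: Vent line lost=occurs, Control loop inoperative=not, North control valve 2 lost=occurs → not all inputs occur → does not occur.

No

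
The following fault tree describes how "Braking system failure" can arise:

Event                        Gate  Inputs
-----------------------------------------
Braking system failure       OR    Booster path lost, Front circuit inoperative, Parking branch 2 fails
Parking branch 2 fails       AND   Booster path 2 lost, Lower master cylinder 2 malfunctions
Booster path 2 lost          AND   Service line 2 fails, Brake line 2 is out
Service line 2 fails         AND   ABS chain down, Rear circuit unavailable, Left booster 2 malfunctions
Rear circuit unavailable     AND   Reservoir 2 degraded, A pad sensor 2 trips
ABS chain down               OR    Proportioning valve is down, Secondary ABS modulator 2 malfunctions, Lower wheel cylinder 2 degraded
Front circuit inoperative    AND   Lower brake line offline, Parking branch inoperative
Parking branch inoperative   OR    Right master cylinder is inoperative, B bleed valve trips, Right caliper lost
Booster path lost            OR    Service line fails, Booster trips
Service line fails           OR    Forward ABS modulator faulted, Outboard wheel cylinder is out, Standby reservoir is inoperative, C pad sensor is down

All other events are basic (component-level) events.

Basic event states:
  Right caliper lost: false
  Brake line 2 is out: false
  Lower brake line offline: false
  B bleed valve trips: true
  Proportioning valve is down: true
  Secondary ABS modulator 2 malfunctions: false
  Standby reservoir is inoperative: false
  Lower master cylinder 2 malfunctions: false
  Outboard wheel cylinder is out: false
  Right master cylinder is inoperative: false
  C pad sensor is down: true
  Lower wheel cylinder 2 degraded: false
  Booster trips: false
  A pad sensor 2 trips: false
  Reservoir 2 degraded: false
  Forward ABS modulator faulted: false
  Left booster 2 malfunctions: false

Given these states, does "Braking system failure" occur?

Service line fails [OR]: Forward ABS modulator faulted=not, Outboard wheel cylinder is out=not, Standby reservoir is inoperative=not, C pad sensor is down=occurs → at least one input occurs → occurs.
Booster path lost [OR]: Service line fails=occurs, Booster trips=not → at least one input occurs → occurs.
Parking branch inoperative [OR]: Right master cylinder is inoperative=not, B bleed valve trips=occurs, Right caliper lost=not → at least one input occurs → occurs.
Front circuit inoperative [AND]: Lower brake line offline=not, Parking branch inoperative=occurs → not all inputs occur → does not occur.
ABS chain down [OR]: Proportioning valve is down=occurs, Secondary ABS modulator 2 malfunctions=not, Lower wheel cylinder 2 degraded=not → at least one input occurs → occurs.
Rear circuit unavailable [AND]: Reservoir 2 degraded=not, A pad sensor 2 trips=not → not all inputs occur → does not occur.
Service line 2 fails [AND]: ABS chain down=occurs, Rear circuit unavailable=not, Left booster 2 malfunctions=not → not all inputs occur → does not occur.
Booster path 2 lost [AND]: Service line 2 fails=not, Brake line 2 is out=not → not all inputs occur → does not occur.
Parking branch 2 fails [AND]: Booster path 2 lost=not, Lower master cylinder 2 malfunctions=not → not all inputs occur → does not occur.
Braking system failure [OR]: Booster path lost=occurs, Front circuit inoperative=not, Parking branch 2 fails=not → at least one input occurs → occurs.

Yes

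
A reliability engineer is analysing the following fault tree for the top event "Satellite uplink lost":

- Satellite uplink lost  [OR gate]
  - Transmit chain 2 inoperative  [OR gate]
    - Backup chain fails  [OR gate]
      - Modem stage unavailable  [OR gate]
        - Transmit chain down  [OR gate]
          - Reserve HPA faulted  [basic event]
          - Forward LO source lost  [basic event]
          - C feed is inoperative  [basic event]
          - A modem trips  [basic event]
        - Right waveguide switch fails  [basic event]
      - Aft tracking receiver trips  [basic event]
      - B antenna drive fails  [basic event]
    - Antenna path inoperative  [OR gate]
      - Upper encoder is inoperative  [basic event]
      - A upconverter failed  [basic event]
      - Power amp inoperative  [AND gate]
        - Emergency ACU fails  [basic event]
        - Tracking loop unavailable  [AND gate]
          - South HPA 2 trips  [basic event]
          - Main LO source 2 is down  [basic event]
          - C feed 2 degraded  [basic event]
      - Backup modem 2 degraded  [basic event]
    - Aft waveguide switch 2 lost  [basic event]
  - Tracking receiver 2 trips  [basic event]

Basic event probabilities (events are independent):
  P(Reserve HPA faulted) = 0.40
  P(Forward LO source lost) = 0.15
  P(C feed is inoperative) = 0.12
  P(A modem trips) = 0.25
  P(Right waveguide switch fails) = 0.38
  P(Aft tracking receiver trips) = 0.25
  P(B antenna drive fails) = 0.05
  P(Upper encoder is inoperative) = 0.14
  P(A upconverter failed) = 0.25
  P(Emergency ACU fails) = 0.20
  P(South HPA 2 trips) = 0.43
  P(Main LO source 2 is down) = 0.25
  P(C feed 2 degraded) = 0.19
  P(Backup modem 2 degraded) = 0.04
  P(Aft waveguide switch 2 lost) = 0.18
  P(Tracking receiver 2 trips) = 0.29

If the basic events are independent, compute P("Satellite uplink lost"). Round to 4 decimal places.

0.9466

P(Transmit chain down) [OR] = 1 − (1−0.40) × (1−0.15) × (1−0.12) × (1−0.25) = 0.663400
P(Modem stage unavailable) [OR] = 1 − (1−0.663400) × (1−0.38) = 0.791308
P(Backup chain fails) [OR] = 1 − (1−0.791308) × (1−0.25) × (1−0.05) = 0.851307
P(Tracking loop unavailable) [AND] = 0.43 × 0.25 × 0.19 = 0.020425
P(Power amp inoperative) [AND] = 0.20 × 0.020425 = 0.004085
P(Antenna path inoperative) [OR] = 1 − (1−0.14) × (1−0.25) × (1−0.004085) × (1−0.04) = 0.383329
P(Transmit chain 2 inoperative) [OR] = 1 − (1−0.851307) × (1−0.383329) × (1−0.18) = 0.924810
P(Satellite uplink lost) [OR] = 1 − (1−0.924810) × (1−0.29) = 0.946615
Rounded to 4 decimal places: P(Satellite uplink lost) ≈ 0.9466.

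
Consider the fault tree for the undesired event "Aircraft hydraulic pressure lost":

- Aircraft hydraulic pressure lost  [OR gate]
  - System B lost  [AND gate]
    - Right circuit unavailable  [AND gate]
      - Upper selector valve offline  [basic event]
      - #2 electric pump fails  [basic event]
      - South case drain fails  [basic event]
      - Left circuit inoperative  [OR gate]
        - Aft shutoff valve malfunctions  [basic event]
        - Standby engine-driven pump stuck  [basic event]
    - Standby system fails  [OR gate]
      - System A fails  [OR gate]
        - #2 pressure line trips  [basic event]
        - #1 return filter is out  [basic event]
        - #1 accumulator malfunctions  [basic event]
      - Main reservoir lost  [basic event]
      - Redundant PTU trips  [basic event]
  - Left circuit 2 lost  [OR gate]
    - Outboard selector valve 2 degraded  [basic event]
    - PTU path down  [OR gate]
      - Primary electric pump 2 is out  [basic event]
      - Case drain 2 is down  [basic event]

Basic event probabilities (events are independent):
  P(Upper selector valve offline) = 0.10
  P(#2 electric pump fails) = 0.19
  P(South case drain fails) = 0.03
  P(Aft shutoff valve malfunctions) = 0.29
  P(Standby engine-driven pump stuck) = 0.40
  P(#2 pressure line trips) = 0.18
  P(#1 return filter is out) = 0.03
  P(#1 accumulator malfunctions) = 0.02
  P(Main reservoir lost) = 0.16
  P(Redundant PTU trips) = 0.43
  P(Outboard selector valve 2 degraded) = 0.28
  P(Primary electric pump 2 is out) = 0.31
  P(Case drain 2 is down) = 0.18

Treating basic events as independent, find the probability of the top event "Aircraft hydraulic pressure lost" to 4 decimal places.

0.5927

P(Left circuit inoperative) [OR] = 1 − (1−0.29) × (1−0.40) = 0.574000
P(Right circuit unavailable) [AND] = 0.10 × 0.19 × 0.03 × 0.574000 = 0.000327
P(System A fails) [OR] = 1 − (1−0.18) × (1−0.03) × (1−0.02) = 0.220508
P(Standby system fails) [OR] = 1 − (1−0.220508) × (1−0.16) × (1−0.43) = 0.626779
P(System B lost) [AND] = 0.000327 × 0.626779 = 0.000205
P(PTU path down) [OR] = 1 − (1−0.31) × (1−0.18) = 0.434200
P(Left circuit 2 lost) [OR] = 1 − (1−0.28) × (1−0.434200) = 0.592624
P(Aircraft hydraulic pressure lost) [OR] = 1 − (1−0.000205) × (1−0.592624) = 0.592708
Rounded to 4 decimal places: P(Aircraft hydraulic pressure lost) ≈ 0.5927.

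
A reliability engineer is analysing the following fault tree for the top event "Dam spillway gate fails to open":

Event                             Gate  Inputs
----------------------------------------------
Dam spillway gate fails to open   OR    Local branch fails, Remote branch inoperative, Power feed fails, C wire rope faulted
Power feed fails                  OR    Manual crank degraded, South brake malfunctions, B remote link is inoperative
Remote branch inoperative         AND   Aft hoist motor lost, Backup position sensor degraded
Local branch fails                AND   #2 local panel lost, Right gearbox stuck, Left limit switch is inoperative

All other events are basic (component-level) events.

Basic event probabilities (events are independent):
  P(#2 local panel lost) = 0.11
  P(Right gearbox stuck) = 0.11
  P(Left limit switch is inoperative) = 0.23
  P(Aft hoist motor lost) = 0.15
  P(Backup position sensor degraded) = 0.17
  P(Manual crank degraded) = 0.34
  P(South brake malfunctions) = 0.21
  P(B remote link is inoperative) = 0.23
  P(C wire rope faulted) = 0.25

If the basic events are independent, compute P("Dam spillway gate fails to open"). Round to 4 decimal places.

P(Local branch fails) [AND] = 0.11 × 0.11 × 0.23 = 0.002783
P(Remote branch inoperative) [AND] = 0.15 × 0.17 = 0.025500
P(Power feed fails) [OR] = 1 − (1−0.34) × (1−0.21) × (1−0.23) = 0.598522
P(Dam spillway gate fails to open) [OR] = 1 − (1−0.002783) × (1−0.025500) × (1−0.598522) × (1−0.25) = 0.707386
Rounded to 4 decimal places: P(Dam spillway gate fails to open) ≈ 0.7074.

0.7074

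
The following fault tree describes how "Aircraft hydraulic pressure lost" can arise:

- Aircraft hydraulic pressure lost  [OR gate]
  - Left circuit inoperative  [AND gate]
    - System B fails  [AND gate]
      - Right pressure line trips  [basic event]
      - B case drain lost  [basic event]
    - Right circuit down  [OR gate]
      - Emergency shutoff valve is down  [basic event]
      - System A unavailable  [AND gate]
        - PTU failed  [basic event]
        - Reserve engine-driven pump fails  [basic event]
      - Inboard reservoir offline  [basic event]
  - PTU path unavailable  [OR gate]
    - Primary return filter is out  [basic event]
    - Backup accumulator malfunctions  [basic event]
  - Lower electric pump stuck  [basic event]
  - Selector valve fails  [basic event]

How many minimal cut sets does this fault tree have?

System B fails [AND]: one cut set from each child combined → 1 × 1 = 1 cut set(s).
System A unavailable [AND]: one cut set from each child combined → 1 × 1 = 1 cut set(s).
Right circuit down [OR]: union of children's cut sets → 3 cut set(s).
Left circuit inoperative [AND]: one cut set from each child combined → 1 × 3 = 3 cut set(s).
PTU path unavailable [OR]: union of children's cut sets → 2 cut set(s).
Aircraft hydraulic pressure lost [OR]: union of children's cut sets → 7 cut set(s).
Minimal cut sets: {B case drain lost, Emergency shutoff valve is down, Right pressure line trips}; {B case drain lost, PTU failed, Reserve engine-driven pump fails, Right pressure line trips}; {B case drain lost, Inboard reservoir offline, Right pressure line trips}; {Primary return filter is out}; {Backup accumulator malfunctions}; {Lower electric pump stuck}; {Selector valve fails}.

7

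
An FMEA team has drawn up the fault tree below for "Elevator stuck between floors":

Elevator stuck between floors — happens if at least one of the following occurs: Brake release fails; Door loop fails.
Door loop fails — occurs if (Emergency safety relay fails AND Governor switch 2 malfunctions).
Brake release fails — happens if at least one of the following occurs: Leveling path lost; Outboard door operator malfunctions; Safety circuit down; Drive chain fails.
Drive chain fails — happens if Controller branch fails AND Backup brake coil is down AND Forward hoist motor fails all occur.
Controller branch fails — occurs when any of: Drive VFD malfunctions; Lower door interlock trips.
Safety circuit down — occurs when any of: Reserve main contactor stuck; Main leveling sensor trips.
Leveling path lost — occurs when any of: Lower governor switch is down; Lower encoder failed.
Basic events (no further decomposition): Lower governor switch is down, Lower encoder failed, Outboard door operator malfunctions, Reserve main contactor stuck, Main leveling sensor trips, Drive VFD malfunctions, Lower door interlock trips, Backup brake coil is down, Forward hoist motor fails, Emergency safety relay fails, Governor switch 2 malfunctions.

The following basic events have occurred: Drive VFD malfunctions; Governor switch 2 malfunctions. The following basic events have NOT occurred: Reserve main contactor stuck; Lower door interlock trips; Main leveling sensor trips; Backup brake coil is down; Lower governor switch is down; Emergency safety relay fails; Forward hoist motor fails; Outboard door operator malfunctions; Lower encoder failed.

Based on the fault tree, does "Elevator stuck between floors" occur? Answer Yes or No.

No

Leveling path lost [OR]: Lower governor switch is down=not, Lower encoder failed=not → no input occurs → does not occur.
Safety circuit down [OR]: Reserve main contactor stuck=not, Main leveling sensor trips=not → no input occurs → does not occur.
Controller branch fails [OR]: Drive VFD malfunctions=occurs, Lower door interlock trips=not → at least one input occurs → occurs.
Drive chain fails [AND]: Controller branch fails=occurs, Backup brake coil is down=not, Forward hoist motor fails=not → not all inputs occur → does not occur.
Brake release fails [OR]: Leveling path lost=not, Outboard door operator malfunctions=not, Safety circuit down=not, Drive chain fails=not → no input occurs → does not occur.
Door loop fails [AND]: Emergency safety relay fails=not, Governor switch 2 malfunctions=occurs → not all inputs occur → does not occur.
Elevator stuck between floors [OR]: Brake release fails=not, Door loop fails=not → no input occurs → does not occur.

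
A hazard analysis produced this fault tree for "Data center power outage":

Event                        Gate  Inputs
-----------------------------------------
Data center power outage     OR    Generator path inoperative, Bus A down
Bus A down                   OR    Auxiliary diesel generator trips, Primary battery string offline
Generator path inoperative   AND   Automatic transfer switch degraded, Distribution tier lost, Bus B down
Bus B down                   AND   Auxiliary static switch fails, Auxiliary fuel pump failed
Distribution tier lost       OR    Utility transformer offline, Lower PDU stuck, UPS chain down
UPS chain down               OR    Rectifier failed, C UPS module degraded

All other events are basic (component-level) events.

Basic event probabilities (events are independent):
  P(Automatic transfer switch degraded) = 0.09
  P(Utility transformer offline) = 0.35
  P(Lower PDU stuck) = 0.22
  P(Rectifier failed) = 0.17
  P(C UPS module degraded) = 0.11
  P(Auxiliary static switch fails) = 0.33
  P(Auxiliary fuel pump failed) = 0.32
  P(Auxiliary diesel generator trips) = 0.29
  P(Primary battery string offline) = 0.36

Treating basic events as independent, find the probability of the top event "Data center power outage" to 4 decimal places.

0.5483

P(UPS chain down) [OR] = 1 − (1−0.17) × (1−0.11) = 0.261300
P(Distribution tier lost) [OR] = 1 − (1−0.35) × (1−0.22) × (1−0.261300) = 0.625479
P(Bus B down) [AND] = 0.33 × 0.32 = 0.105600
P(Generator path inoperative) [AND] = 0.09 × 0.625479 × 0.105600 = 0.005945
P(Bus A down) [OR] = 1 − (1−0.29) × (1−0.36) = 0.545600
P(Data center power outage) [OR] = 1 − (1−0.005945) × (1−0.545600) = 0.548301
Rounded to 4 decimal places: P(Data center power outage) ≈ 0.5483.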